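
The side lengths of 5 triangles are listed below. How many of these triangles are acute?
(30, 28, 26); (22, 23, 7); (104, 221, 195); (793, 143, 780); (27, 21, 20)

(30,28,26): 26²+28² = 1460 > 900 = 30² → acute
(22,23,7): 7²+22² = 533 > 529 = 23² → acute
(104,221,195): 104²+195² = 48841 = 221² → right
(793,143,780): 143²+780² = 628849 = 793² → right
(27,21,20): 20²+21² = 841 > 729 = 27² → acute
3 of the 5 are acute.

3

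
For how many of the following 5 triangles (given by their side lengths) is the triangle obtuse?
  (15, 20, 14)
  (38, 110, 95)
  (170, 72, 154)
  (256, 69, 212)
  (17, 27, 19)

(15,20,14): 14²+15² = 421 > 400 = 20² → acute
(38,110,95): 38²+95² = 10469 < 12100 = 110² → obtuse
(170,72,154): 72²+154² = 28900 = 170² → right
(256,69,212): 69²+212² = 49705 < 65536 = 256² → obtuse
(17,27,19): 17²+19² = 650 < 729 = 27² → obtuse
3 of the 5 are obtuse.

3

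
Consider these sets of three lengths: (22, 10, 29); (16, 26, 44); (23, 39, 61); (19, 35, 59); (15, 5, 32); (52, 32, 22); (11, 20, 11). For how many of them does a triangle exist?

4

(10,22,29): 10+22 > 29 → valid
(16,26,44): 16+26 ≤ 44 → not valid
(23,39,61): 23+39 > 61 → valid
(19,35,59): 19+35 ≤ 59 → not valid
(5,15,32): 5+15 ≤ 32 → not valid
(22,32,52): 22+32 > 52 → valid
(11,11,20): 11+11 > 20 → valid
4 of the 7 triples form a triangle.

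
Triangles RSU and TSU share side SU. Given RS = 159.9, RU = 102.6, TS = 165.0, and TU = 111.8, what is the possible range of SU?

From triangle RSU: |159.9 − 102.6| < SU < 159.9 + 102.6, i.e. 57.3 < SU < 262.5.
From triangle TSU: 53.2 < SU < 276.8.
Both must hold, so SU lies in the intersection.

57.3 < SU < 262.5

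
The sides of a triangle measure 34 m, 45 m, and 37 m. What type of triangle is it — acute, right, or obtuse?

Compare the square of the longest side to the sum of squares of the other two: 34² + 37² = 2525 > 2025 = 45².

acute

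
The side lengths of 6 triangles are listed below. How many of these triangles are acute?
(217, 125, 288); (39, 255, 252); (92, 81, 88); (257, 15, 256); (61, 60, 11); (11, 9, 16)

(217,125,288): 125²+217² = 62714 < 82944 = 288² → obtuse
(39,255,252): 39²+252² = 65025 = 255² → right
(92,81,88): 81²+88² = 14305 > 8464 = 92² → acute
(257,15,256): 15²+256² = 65761 < 66049 = 257² → obtuse
(61,60,11): 11²+60² = 3721 = 61² → right
(11,9,16): 9²+11² = 202 < 256 = 16² → obtuse
1 of the 6 is acute.

1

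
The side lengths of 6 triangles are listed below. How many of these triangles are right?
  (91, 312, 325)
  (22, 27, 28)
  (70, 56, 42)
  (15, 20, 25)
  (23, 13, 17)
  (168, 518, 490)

4

(91,312,325): 91²+312² = 105625 = 325² → right
(22,27,28): 22²+27² = 1213 > 784 = 28² → acute
(70,56,42): 42²+56² = 4900 = 70² → right
(15,20,25): 15²+20² = 625 = 25² → right
(23,13,17): 13²+17² = 458 < 529 = 23² → obtuse
(168,518,490): 168²+490² = 268324 = 518² → right
4 of the 6 are right.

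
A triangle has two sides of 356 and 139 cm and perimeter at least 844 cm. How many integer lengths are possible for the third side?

146

Triangle inequality: 217 < x < 495. Perimeter ≥ 844 gives x ≥ 844 − 356 − 139 = 349.
So 349 ≤ x < 495; integers 349 through 494: 146 values.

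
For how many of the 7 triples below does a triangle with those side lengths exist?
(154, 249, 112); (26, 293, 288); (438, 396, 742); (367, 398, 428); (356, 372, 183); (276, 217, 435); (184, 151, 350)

6

(112,154,249): 112+154 > 249 → valid
(26,288,293): 26+288 > 293 → valid
(396,438,742): 396+438 > 742 → valid
(367,398,428): 367+398 > 428 → valid
(183,356,372): 183+356 > 372 → valid
(217,276,435): 217+276 > 435 → valid
(151,184,350): 151+184 ≤ 350 → not valid
6 of the 7 triples form a triangle.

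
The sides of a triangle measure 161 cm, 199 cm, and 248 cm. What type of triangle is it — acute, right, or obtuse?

acute

Compare the square of the longest side to the sum of squares of the other two: 161² + 199² = 65522 > 61504 = 248².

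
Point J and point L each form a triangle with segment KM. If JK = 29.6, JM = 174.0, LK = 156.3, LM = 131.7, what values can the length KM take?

From triangle JKM: |29.6 − 174.0| < KM < 29.6 + 174.0, i.e. 144.4 < KM < 203.6.
From triangle LKM: 24.6 < KM < 288.0.
Both must hold, so KM lies in the intersection.

144.4 < KM < 203.6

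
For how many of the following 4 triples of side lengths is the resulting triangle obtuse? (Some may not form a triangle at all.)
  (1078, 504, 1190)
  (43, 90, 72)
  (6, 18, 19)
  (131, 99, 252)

2

(1078,504,1190): 504²+1078² = 1416100 = 1190² → right
(43,90,72): 43²+72² = 7033 < 8100 = 90² → obtuse
(6,18,19): 6²+18² = 360 < 361 = 19² → obtuse
(131,99,252): 99+131 ≤ 252, not a triangle
2 of the 4 are obtuse.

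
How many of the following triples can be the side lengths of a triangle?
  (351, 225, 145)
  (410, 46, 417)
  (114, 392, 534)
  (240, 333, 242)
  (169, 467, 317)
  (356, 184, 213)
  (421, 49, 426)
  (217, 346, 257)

7

(145,225,351): 145+225 > 351 → valid
(46,410,417): 46+410 > 417 → valid
(114,392,534): 114+392 ≤ 534 → not valid
(240,242,333): 240+242 > 333 → valid
(169,317,467): 169+317 > 467 → valid
(184,213,356): 184+213 > 356 → valid
(49,421,426): 49+421 > 426 → valid
(217,257,346): 217+257 > 346 → valid
7 of the 8 triples form a triangle.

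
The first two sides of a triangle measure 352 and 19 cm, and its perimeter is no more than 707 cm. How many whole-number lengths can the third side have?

Triangle inequality: 333 < x < 371. Perimeter ≤ 707 gives x ≤ 707 − 352 − 19 = 336.
So 333 < x ≤ 336; integers 334 through 336: 3 values.

3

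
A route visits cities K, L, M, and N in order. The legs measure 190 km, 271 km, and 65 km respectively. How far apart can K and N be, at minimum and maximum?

16 ≤ KN ≤ 526 km

The maximum is all hops collinear in one direction: 190 + 271 + 65 = 526.
The longest hop is 271; the others sum to 255. Folding the others back against it leaves at least 271 − 255 = 16.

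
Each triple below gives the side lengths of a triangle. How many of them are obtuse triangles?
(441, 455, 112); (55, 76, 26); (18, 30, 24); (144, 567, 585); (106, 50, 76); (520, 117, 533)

(441,455,112): 112²+441² = 207025 = 455² → right
(55,76,26): 26²+55² = 3701 < 5776 = 76² → obtuse
(18,30,24): 18²+24² = 900 = 30² → right
(144,567,585): 144²+567² = 342225 = 585² → right
(106,50,76): 50²+76² = 8276 < 11236 = 106² → obtuse
(520,117,533): 117²+520² = 284089 = 533² → right
2 of the 6 are obtuse.

2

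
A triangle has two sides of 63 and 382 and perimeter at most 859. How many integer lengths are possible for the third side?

Triangle inequality: 319 < x < 445. Perimeter ≤ 859 gives x ≤ 859 − 63 − 382 = 414.
So 319 < x ≤ 414; integers 320 through 414: 95 values.

95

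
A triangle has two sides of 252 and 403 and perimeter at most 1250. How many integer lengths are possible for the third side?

Triangle inequality: 151 < x < 655. Perimeter ≤ 1250 gives x ≤ 1250 − 252 − 403 = 595.
So 151 < x ≤ 595; integers 152 through 595: 444 values.

444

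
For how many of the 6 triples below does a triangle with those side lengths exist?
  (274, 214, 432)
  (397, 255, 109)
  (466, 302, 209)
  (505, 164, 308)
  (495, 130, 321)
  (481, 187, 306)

3

(214,274,432): 214+274 > 432 → valid
(109,255,397): 109+255 ≤ 397 → not valid
(209,302,466): 209+302 > 466 → valid
(164,308,505): 164+308 ≤ 505 → not valid
(130,321,495): 130+321 ≤ 495 → not valid
(187,306,481): 187+306 > 481 → valid
3 of the 6 triples form a triangle.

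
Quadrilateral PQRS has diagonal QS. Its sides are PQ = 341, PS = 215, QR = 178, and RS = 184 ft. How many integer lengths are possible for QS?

235

From triangle PQS: 126 < QS < 556.
From triangle RQS: 6 < QS < 362.
Intersection: 126 < QS < 362, so integers 127 through 361: 235 values.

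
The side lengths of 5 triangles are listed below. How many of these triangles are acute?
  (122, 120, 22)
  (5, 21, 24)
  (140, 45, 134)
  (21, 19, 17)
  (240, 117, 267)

(122,120,22): 22²+120² = 14884 = 122² → right
(5,21,24): 5²+21² = 466 < 576 = 24² → obtuse
(140,45,134): 45²+134² = 19981 > 19600 = 140² → acute
(21,19,17): 17²+19² = 650 > 441 = 21² → acute
(240,117,267): 117²+240² = 71289 = 267² → right
2 of the 5 are acute.

2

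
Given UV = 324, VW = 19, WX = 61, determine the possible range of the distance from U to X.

244 ≤ UX ≤ 404

The maximum is all hops collinear in one direction: 324 + 19 + 61 = 404.
The longest hop is 324; the others sum to 80. Folding the others back against it leaves at least 324 − 80 = 244.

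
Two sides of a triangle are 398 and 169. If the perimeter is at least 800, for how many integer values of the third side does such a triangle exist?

Triangle inequality: 229 < x < 567. Perimeter ≥ 800 gives x ≥ 800 − 398 − 169 = 233.
So 233 ≤ x < 567; integers 233 through 566: 334 values.

334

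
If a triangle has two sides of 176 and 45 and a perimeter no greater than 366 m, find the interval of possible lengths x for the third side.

131 < x ≤ 145

Triangle inequality alone gives 131 < x < 221.
The perimeter condition gives x ≤ 366 − 176 − 45 = 145.
Intersecting the two: 131 < x ≤ 145.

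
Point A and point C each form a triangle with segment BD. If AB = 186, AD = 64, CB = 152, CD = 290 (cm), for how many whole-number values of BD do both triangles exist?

From triangle ABD: 122 < BD < 250.
From triangle CBD: 138 < BD < 442.
Intersection: 138 < BD < 250, so integers 139 through 249: 111 values.

111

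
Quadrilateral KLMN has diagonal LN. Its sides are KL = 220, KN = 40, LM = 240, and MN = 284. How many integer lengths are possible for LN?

From triangle KLN: 180 < LN < 260.
From triangle MLN: 44 < LN < 524.
Intersection: 180 < LN < 260, so integers 181 through 259: 79 values.

79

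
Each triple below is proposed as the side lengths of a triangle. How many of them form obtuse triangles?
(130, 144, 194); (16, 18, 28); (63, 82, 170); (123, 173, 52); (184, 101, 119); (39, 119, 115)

(130,144,194): 130²+144² = 37636 = 194² → right
(16,18,28): 16²+18² = 580 < 784 = 28² → obtuse
(63,82,170): 63+82 ≤ 170, not a triangle
(123,173,52): 52²+123² = 17833 < 29929 = 173² → obtuse
(184,101,119): 101²+119² = 24362 < 33856 = 184² → obtuse
(39,119,115): 39²+115² = 14746 > 14161 = 119² → acute
3 of the 6 are obtuse.

3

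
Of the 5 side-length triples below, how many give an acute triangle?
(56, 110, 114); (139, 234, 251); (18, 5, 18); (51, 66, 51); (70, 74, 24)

4

(56,110,114): 56²+110² = 15236 > 12996 = 114² → acute
(139,234,251): 139²+234² = 74077 > 63001 = 251² → acute
(18,5,18): 5²+18² = 349 > 324 = 18² → acute
(51,66,51): 51²+51² = 5202 > 4356 = 66² → acute
(70,74,24): 24²+70² = 5476 = 74² → right
4 of the 5 are acute.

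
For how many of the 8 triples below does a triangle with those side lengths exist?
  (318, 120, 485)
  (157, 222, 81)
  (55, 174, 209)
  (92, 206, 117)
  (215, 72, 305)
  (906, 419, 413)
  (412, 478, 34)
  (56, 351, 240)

3

(120,318,485): 120+318 ≤ 485 → not valid
(81,157,222): 81+157 > 222 → valid
(55,174,209): 55+174 > 209 → valid
(92,117,206): 92+117 > 206 → valid
(72,215,305): 72+215 ≤ 305 → not valid
(413,419,906): 413+419 ≤ 906 → not valid
(34,412,478): 34+412 ≤ 478 → not valid
(56,240,351): 56+240 ≤ 351 → not valid
3 of the 8 triples form a triangle.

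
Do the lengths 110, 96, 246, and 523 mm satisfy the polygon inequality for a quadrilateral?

No

For a quadrilateral, each side must be shorter than the sum of the others.
Here the longest side is 523, but the remaining 3 sides sum to only 452.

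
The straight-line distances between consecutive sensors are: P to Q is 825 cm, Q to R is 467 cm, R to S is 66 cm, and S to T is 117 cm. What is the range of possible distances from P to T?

175 ≤ PT ≤ 1475 cm

The maximum is all hops collinear in one direction: 825 + 467 + 66 + 117 = 1475.
The longest hop is 825; the others sum to 650. Folding the others back against it leaves at least 825 − 650 = 175.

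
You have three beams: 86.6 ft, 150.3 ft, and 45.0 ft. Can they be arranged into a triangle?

The longest side is 150.3, but the other two sum to only 131.6.
131.6 < 150.3, so the triangle inequality fails.

No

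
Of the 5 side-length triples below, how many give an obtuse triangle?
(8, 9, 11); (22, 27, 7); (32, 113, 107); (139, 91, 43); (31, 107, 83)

3

(8,9,11): 8²+9² = 145 > 121 = 11² → acute
(22,27,7): 7²+22² = 533 < 729 = 27² → obtuse
(32,113,107): 32²+107² = 12473 < 12769 = 113² → obtuse
(139,91,43): 43+91 ≤ 139, not a triangle
(31,107,83): 31²+83² = 7850 < 11449 = 107² → obtuse
3 of the 5 are obtuse.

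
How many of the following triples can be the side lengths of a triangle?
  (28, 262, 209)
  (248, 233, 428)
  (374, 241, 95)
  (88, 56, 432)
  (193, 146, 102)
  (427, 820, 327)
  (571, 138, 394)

2

(28,209,262): 28+209 ≤ 262 → not valid
(233,248,428): 233+248 > 428 → valid
(95,241,374): 95+241 ≤ 374 → not valid
(56,88,432): 56+88 ≤ 432 → not valid
(102,146,193): 102+146 > 193 → valid
(327,427,820): 327+427 ≤ 820 → not valid
(138,394,571): 138+394 ≤ 571 → not valid
2 of the 7 triples form a triangle.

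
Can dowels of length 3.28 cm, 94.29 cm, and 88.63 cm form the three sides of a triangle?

The longest side is 94.29, but the other two sum to only 91.91.
91.91 < 94.29, so the triangle inequality fails.

No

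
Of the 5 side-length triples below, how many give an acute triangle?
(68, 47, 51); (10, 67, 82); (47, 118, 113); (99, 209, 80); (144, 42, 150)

(68,47,51): 47²+51² = 4810 > 4624 = 68² → acute
(10,67,82): 10+67 ≤ 82, not a triangle
(47,118,113): 47²+113² = 14978 > 13924 = 118² → acute
(99,209,80): 80+99 ≤ 209, not a triangle
(144,42,150): 42²+144² = 22500 = 150² → right
2 of the 5 are acute.

2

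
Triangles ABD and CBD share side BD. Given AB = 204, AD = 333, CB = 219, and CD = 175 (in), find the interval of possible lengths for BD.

From triangle ABD: |204 − 333| < BD < 204 + 333, i.e. 129 < BD < 537.
From triangle CBD: 44 < BD < 394.
Both must hold, so BD lies in the intersection.

129 < BD < 394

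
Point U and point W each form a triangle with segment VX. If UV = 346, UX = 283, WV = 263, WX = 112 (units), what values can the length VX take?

From triangle UVX: |346 − 283| < VX < 346 + 283, i.e. 63 < VX < 629.
From triangle WVX: 151 < VX < 375.
Both must hold, so VX lies in the intersection.

151 < VX < 375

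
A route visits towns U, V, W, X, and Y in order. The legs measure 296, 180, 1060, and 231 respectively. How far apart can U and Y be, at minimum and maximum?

The maximum is all hops collinear in one direction: 296 + 180 + 1060 + 231 = 1767.
The longest hop is 1060; the others sum to 707. Folding the others back against it leaves at least 1060 − 707 = 353.

353 ≤ UY ≤ 1767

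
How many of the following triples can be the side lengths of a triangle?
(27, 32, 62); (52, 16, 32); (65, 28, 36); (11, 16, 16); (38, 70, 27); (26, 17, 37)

(27,32,62): 27+32 ≤ 62 → not valid
(16,32,52): 16+32 ≤ 52 → not valid
(28,36,65): 28+36 ≤ 65 → not valid
(11,16,16): 11+16 > 16 → valid
(27,38,70): 27+38 ≤ 70 → not valid
(17,26,37): 17+26 > 37 → valid
2 of the 6 triples form a triangle.

2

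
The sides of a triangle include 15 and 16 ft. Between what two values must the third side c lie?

By the triangle inequality, c must be less than 15 + 16 = 31 and greater than |15 − 16| = 1.

1 < c < 31 (ft)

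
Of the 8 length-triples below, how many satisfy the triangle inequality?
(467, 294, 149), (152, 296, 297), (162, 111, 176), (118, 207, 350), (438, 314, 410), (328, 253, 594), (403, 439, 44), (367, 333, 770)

(149,294,467): 149+294 ≤ 467 → not valid
(152,296,297): 152+296 > 297 → valid
(111,162,176): 111+162 > 176 → valid
(118,207,350): 118+207 ≤ 350 → not valid
(314,410,438): 314+410 > 438 → valid
(253,328,594): 253+328 ≤ 594 → not valid
(44,403,439): 44+403 > 439 → valid
(333,367,770): 333+367 ≤ 770 → not valid
4 of the 8 triples form a triangle.

4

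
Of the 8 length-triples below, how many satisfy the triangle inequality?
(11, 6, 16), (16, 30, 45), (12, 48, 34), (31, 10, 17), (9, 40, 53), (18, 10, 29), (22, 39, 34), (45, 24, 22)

4

(6,11,16): 6+11 > 16 → valid
(16,30,45): 16+30 > 45 → valid
(12,34,48): 12+34 ≤ 48 → not valid
(10,17,31): 10+17 ≤ 31 → not valid
(9,40,53): 9+40 ≤ 53 → not valid
(10,18,29): 10+18 ≤ 29 → not valid
(22,34,39): 22+34 > 39 → valid
(22,24,45): 22+24 > 45 → valid
4 of the 8 triples form a triangle.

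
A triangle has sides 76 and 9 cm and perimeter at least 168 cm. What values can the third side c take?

Triangle inequality alone gives 67 < c < 85.
The perimeter condition gives c ≥ 168 − 76 − 9 = 83.
Intersecting the two: 83 ≤ c < 85.

83 ≤ c < 85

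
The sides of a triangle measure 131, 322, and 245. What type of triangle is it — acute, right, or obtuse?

Compare the square of the longest side to the sum of squares of the other two: 131² + 245² = 77186 < 103684 = 322².

obtuse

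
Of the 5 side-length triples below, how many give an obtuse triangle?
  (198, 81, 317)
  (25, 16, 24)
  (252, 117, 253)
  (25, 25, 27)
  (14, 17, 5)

1

(198,81,317): 81+198 ≤ 317, not a triangle
(25,16,24): 16²+24² = 832 > 625 = 25² → acute
(252,117,253): 117²+252² = 77193 > 64009 = 253² → acute
(25,25,27): 25²+25² = 1250 > 729 = 27² → acute
(14,17,5): 5²+14² = 221 < 289 = 17² → obtuse
1 of the 5 is obtuse.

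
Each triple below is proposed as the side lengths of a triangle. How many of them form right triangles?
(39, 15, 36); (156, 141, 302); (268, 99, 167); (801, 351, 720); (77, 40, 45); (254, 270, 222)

(39,15,36): 15²+36² = 1521 = 39² → right
(156,141,302): 141+156 ≤ 302, not a triangle
(268,99,167): 99+167 ≤ 268, not a triangle
(801,351,720): 351²+720² = 641601 = 801² → right
(77,40,45): 40²+45² = 3625 < 5929 = 77² → obtuse
(254,270,222): 222²+254² = 113800 > 72900 = 270² → acute
2 of the 6 are right.

2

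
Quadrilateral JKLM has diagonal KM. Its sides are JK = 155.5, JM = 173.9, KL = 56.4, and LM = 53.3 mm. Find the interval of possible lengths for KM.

From triangle JKM: |155.5 − 173.9| < KM < 155.5 + 173.9, i.e. 18.4 < KM < 329.4.
From triangle LKM: 3.1 < KM < 109.7.
Both must hold, so KM lies in the intersection.

18.4 < KM < 109.7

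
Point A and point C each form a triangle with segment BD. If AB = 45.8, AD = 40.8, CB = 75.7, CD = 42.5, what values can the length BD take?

From triangle ABD: |45.8 − 40.8| < BD < 45.8 + 40.8, i.e. 5.0 < BD < 86.6.
From triangle CBD: 33.2 < BD < 118.2.
Both must hold, so BD lies in the intersection.

33.2 < BD < 86.6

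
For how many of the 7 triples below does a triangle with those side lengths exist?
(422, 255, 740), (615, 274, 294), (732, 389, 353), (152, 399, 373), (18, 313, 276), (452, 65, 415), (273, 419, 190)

(255,422,740): 255+422 ≤ 740 → not valid
(274,294,615): 274+294 ≤ 615 → not valid
(353,389,732): 353+389 > 732 → valid
(152,373,399): 152+373 > 399 → valid
(18,276,313): 18+276 ≤ 313 → not valid
(65,415,452): 65+415 > 452 → valid
(190,273,419): 190+273 > 419 → valid
4 of the 7 triples form a triangle.

4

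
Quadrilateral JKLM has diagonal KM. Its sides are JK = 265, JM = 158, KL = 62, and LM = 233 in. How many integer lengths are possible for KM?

123

From triangle JKM: 107 < KM < 423.
From triangle LKM: 171 < KM < 295.
Intersection: 171 < KM < 295, so integers 172 through 294: 123 values.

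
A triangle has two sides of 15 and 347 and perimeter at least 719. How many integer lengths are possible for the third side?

5

Triangle inequality: 332 < x < 362. Perimeter ≥ 719 gives x ≥ 719 − 15 − 347 = 357.
So 357 ≤ x < 362; integers 357 through 361: 5 values.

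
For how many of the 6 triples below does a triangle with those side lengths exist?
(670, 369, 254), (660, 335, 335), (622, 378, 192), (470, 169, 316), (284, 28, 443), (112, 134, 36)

3

(254,369,670): 254+369 ≤ 670 → not valid
(335,335,660): 335+335 > 660 → valid
(192,378,622): 192+378 ≤ 622 → not valid
(169,316,470): 169+316 > 470 → valid
(28,284,443): 28+284 ≤ 443 → not valid
(36,112,134): 36+112 > 134 → valid
3 of the 6 triples form a triangle.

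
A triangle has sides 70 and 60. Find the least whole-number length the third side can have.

11

The third side must be strictly greater than |70 − 60| = 10.
The smallest integer above 10 is 11.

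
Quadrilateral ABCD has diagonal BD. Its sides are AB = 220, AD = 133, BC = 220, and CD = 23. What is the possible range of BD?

From triangle ABD: |220 − 133| < BD < 220 + 133, i.e. 87 < BD < 353.
From triangle CBD: 197 < BD < 243.
Both must hold, so BD lies in the intersection.

197 < BD < 243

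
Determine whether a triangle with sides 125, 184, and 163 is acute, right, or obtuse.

acute

Compare the square of the longest side to the sum of squares of the other two: 125² + 163² = 42194 > 33856 = 184².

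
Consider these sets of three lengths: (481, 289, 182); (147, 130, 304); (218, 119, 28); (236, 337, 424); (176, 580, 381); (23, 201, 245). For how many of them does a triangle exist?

1

(182,289,481): 182+289 ≤ 481 → not valid
(130,147,304): 130+147 ≤ 304 → not valid
(28,119,218): 28+119 ≤ 218 → not valid
(236,337,424): 236+337 > 424 → valid
(176,381,580): 176+381 ≤ 580 → not valid
(23,201,245): 23+201 ≤ 245 → not valid
1 of the 6 triples forms a triangle.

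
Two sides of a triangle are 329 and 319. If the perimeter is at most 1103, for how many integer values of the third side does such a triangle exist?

Triangle inequality: 10 < x < 648. Perimeter ≤ 1103 gives x ≤ 1103 − 329 − 319 = 455.
So 10 < x ≤ 455; integers 11 through 455: 445 values.

445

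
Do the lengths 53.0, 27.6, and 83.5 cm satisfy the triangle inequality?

The longest side is 83.5, but the other two sum to only 80.6.
80.6 < 83.5, so the triangle inequality fails.

No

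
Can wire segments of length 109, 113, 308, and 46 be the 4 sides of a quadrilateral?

For a quadrilateral, each side must be shorter than the sum of the others.
Here the longest side is 308, but the remaining 3 sides sum to only 268.

No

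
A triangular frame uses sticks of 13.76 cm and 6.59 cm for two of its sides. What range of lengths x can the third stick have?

7.17 < x < 20.35 (cm)

By the triangle inequality, x must be less than 13.76 + 6.59 = 20.35 and greater than |13.76 − 6.59| = 7.17.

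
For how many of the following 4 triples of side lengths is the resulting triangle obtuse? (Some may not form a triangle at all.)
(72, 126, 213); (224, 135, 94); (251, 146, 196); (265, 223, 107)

(72,126,213): 72+126 ≤ 213, not a triangle
(224,135,94): 94²+135² = 27061 < 50176 = 224² → obtuse
(251,146,196): 146²+196² = 59732 < 63001 = 251² → obtuse
(265,223,107): 107²+223² = 61178 < 70225 = 265² → obtuse
3 of the 4 are obtuse.

3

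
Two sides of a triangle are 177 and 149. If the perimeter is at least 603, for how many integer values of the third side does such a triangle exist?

Triangle inequality: 28 < x < 326. Perimeter ≥ 603 gives x ≥ 603 − 177 − 149 = 277.
So 277 ≤ x < 326; integers 277 through 325: 49 values.

49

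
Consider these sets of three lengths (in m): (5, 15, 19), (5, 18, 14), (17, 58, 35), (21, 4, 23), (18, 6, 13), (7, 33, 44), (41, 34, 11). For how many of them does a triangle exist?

(5,15,19): 5+15 > 19 → valid
(5,14,18): 5+14 > 18 → valid
(17,35,58): 17+35 ≤ 58 → not valid
(4,21,23): 4+21 > 23 → valid
(6,13,18): 6+13 > 18 → valid
(7,33,44): 7+33 ≤ 44 → not valid
(11,34,41): 11+34 > 41 → valid
5 of the 7 triples form a triangle.

5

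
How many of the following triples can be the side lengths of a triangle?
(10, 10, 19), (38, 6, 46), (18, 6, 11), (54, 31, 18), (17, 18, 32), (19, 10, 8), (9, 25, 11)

2

(10,10,19): 10+10 > 19 → valid
(6,38,46): 6+38 ≤ 46 → not valid
(6,11,18): 6+11 ≤ 18 → not valid
(18,31,54): 18+31 ≤ 54 → not valid
(17,18,32): 17+18 > 32 → valid
(8,10,19): 8+10 ≤ 19 → not valid
(9,11,25): 9+11 ≤ 25 → not valid
2 of the 7 triples form a triangle.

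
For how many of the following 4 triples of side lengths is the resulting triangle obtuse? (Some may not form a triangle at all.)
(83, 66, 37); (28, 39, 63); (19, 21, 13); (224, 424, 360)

(83,66,37): 37²+66² = 5725 < 6889 = 83² → obtuse
(28,39,63): 28²+39² = 2305 < 3969 = 63² → obtuse
(19,21,13): 13²+19² = 530 > 441 = 21² → acute
(224,424,360): 224²+360² = 179776 = 424² → right
2 of the 4 are obtuse.

2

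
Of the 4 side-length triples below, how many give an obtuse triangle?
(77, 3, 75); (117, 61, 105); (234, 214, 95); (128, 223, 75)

(77,3,75): 3²+75² = 5634 < 5929 = 77² → obtuse
(117,61,105): 61²+105² = 14746 > 13689 = 117² → acute
(234,214,95): 95²+214² = 54821 > 54756 = 234² → acute
(128,223,75): 75+128 ≤ 223, not a triangle
1 of the 4 is obtuse.

1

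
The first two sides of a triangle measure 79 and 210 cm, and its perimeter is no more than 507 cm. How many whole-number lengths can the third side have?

Triangle inequality: 131 < x < 289. Perimeter ≤ 507 gives x ≤ 507 − 79 − 210 = 218.
So 131 < x ≤ 218; integers 132 through 218: 87 values.

87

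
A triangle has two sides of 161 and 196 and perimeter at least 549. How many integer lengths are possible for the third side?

165

Triangle inequality: 35 < x < 357. Perimeter ≥ 549 gives x ≥ 549 − 161 − 196 = 192.
So 192 ≤ x < 357; integers 192 through 356: 165 values.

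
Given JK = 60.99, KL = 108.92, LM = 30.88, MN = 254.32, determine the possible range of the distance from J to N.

The maximum is all hops collinear in one direction: 60.99 + 108.92 + 30.88 + 254.32 = 455.11.
The longest hop is 254.32; the others sum to 200.79. Folding the others back against it leaves at least 254.32 − 200.79 = 53.53.

53.53 ≤ JN ≤ 455.11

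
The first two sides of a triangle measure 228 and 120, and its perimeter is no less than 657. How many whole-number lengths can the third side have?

Triangle inequality: 108 < x < 348. Perimeter ≥ 657 gives x ≥ 657 − 228 − 120 = 309.
So 309 ≤ x < 348; integers 309 through 347: 39 values.

39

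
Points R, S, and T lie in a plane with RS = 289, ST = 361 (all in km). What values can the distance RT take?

By the triangle inequality, |289 − 361| ≤ RT ≤ 289 + 361.

72 ≤ RT ≤ 650 km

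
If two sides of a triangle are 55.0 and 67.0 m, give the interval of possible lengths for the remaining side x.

12.0 < x < 122.0

By the triangle inequality, x must be less than 55.0 + 67.0 = 122.0 and greater than |55.0 − 67.0| = 12.0.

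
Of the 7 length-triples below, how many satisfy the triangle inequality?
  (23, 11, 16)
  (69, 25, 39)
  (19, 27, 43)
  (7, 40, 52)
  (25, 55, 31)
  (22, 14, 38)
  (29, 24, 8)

4

(11,16,23): 11+16 > 23 → valid
(25,39,69): 25+39 ≤ 69 → not valid
(19,27,43): 19+27 > 43 → valid
(7,40,52): 7+40 ≤ 52 → not valid
(25,31,55): 25+31 > 55 → valid
(14,22,38): 14+22 ≤ 38 → not valid
(8,24,29): 8+24 > 29 → valid
4 of the 7 triples form a triangle.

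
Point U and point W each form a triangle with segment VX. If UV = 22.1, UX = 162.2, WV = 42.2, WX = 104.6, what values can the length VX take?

140.1 < VX < 146.8

From triangle UVX: |22.1 − 162.2| < VX < 22.1 + 162.2, i.e. 140.1 < VX < 184.3.
From triangle WVX: 62.4 < VX < 146.8.
Both must hold, so VX lies in the intersection.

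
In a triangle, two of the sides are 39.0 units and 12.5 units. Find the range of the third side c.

26.5 < c < 51.5 (units)

By the triangle inequality, c must be less than 39.0 + 12.5 = 51.5 and greater than |39.0 − 12.5| = 26.5.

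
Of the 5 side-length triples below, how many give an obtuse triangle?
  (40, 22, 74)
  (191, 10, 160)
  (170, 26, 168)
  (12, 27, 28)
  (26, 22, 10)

(40,22,74): 22+40 ≤ 74, not a triangle
(191,10,160): 10+160 ≤ 191, not a triangle
(170,26,168): 26²+168² = 28900 = 170² → right
(12,27,28): 12²+27² = 873 > 784 = 28² → acute
(26,22,10): 10²+22² = 584 < 676 = 26² → obtuse
1 of the 5 is obtuse.

1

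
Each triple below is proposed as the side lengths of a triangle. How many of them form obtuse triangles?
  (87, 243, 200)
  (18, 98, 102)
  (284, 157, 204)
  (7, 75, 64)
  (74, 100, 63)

(87,243,200): 87²+200² = 47569 < 59049 = 243² → obtuse
(18,98,102): 18²+98² = 9928 < 10404 = 102² → obtuse
(284,157,204): 157²+204² = 66265 < 80656 = 284² → obtuse
(7,75,64): 7+64 ≤ 75, not a triangle
(74,100,63): 63²+74² = 9445 < 10000 = 100² → obtuse
4 of the 5 are obtuse.

4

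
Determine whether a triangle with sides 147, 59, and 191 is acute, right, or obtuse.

obtuse

Compare the square of the longest side to the sum of squares of the other two: 59² + 147² = 25090 < 36481 = 191².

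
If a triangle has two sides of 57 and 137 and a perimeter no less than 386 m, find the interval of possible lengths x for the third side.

Triangle inequality alone gives 80 < x < 194.
The perimeter condition gives x ≥ 386 − 57 − 137 = 192.
Intersecting the two: 192 ≤ x < 194.

192 ≤ x < 194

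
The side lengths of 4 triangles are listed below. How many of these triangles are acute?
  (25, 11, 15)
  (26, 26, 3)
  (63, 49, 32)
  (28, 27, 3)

1

(25,11,15): 11²+15² = 346 < 625 = 25² → obtuse
(26,26,3): 3²+26² = 685 > 676 = 26² → acute
(63,49,32): 32²+49² = 3425 < 3969 = 63² → obtuse
(28,27,3): 3²+27² = 738 < 784 = 28² → obtuse
1 of the 4 is acute.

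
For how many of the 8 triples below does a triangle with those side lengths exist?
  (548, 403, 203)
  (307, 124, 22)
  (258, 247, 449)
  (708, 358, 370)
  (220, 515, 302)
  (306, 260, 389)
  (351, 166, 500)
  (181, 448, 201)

6

(203,403,548): 203+403 > 548 → valid
(22,124,307): 22+124 ≤ 307 → not valid
(247,258,449): 247+258 > 449 → valid
(358,370,708): 358+370 > 708 → valid
(220,302,515): 220+302 > 515 → valid
(260,306,389): 260+306 > 389 → valid
(166,351,500): 166+351 > 500 → valid
(181,201,448): 181+201 ≤ 448 → not valid
6 of the 8 triples form a triangle.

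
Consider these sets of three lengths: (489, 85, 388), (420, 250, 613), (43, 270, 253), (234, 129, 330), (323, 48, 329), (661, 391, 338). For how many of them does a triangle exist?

5

(85,388,489): 85+388 ≤ 489 → not valid
(250,420,613): 250+420 > 613 → valid
(43,253,270): 43+253 > 270 → valid
(129,234,330): 129+234 > 330 → valid
(48,323,329): 48+323 > 329 → valid
(338,391,661): 338+391 > 661 → valid
5 of the 6 triples form a triangle.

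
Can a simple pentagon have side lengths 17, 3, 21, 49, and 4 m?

For a pentagon, each side must be shorter than the sum of the others.
Here the longest side is 49, but the remaining 4 sides sum to only 45.

No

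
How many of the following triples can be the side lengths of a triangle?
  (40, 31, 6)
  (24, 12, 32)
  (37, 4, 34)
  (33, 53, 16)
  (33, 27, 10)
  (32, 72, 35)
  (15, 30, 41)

(6,31,40): 6+31 ≤ 40 → not valid
(12,24,32): 12+24 > 32 → valid
(4,34,37): 4+34 > 37 → valid
(16,33,53): 16+33 ≤ 53 → not valid
(10,27,33): 10+27 > 33 → valid
(32,35,72): 32+35 ≤ 72 → not valid
(15,30,41): 15+30 > 41 → valid
4 of the 7 triples form a triangle.

4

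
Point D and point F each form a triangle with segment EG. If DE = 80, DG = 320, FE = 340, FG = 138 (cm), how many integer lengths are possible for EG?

From triangle DEG: 240 < EG < 400.
From triangle FEG: 202 < EG < 478.
Intersection: 240 < EG < 400, so integers 241 through 399: 159 values.

159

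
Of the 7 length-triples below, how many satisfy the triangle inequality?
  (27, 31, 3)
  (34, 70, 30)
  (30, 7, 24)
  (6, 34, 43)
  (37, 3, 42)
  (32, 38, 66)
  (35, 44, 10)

3

(3,27,31): 3+27 ≤ 31 → not valid
(30,34,70): 30+34 ≤ 70 → not valid
(7,24,30): 7+24 > 30 → valid
(6,34,43): 6+34 ≤ 43 → not valid
(3,37,42): 3+37 ≤ 42 → not valid
(32,38,66): 32+38 > 66 → valid
(10,35,44): 10+35 > 44 → valid
3 of the 7 triples form a triangle.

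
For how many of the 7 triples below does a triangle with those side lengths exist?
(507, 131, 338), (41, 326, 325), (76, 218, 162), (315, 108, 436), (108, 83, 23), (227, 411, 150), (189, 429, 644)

2

(131,338,507): 131+338 ≤ 507 → not valid
(41,325,326): 41+325 > 326 → valid
(76,162,218): 76+162 > 218 → valid
(108,315,436): 108+315 ≤ 436 → not valid
(23,83,108): 23+83 ≤ 108 → not valid
(150,227,411): 150+227 ≤ 411 → not valid
(189,429,644): 189+429 ≤ 644 → not valid
2 of the 7 triples form a triangle.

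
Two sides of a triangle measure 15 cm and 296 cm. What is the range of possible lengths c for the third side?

281 < c < 311

By the triangle inequality, c must be less than 15 + 296 = 311 and greater than |15 − 296| = 281.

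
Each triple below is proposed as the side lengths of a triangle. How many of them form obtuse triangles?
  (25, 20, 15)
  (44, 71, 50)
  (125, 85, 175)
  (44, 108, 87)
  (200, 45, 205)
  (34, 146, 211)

3

(25,20,15): 15²+20² = 625 = 25² → right
(44,71,50): 44²+50² = 4436 < 5041 = 71² → obtuse
(125,85,175): 85²+125² = 22850 < 30625 = 175² → obtuse
(44,108,87): 44²+87² = 9505 < 11664 = 108² → obtuse
(200,45,205): 45²+200² = 42025 = 205² → right
(34,146,211): 34+146 ≤ 211, not a triangle
3 of the 6 are obtuse.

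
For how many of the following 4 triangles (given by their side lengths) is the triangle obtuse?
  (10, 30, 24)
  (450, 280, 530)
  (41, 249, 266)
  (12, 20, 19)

(10,30,24): 10²+24² = 676 < 900 = 30² → obtuse
(450,280,530): 280²+450² = 280900 = 530² → right
(41,249,266): 41²+249² = 63682 < 70756 = 266² → obtuse
(12,20,19): 12²+19² = 505 > 400 = 20² → acute
2 of the 4 are obtuse.

2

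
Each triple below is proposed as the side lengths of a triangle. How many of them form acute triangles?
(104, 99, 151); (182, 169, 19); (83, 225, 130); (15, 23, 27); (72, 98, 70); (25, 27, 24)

3

(104,99,151): 99²+104² = 20617 < 22801 = 151² → obtuse
(182,169,19): 19²+169² = 28922 < 33124 = 182² → obtuse
(83,225,130): 83+130 ≤ 225, not a triangle
(15,23,27): 15²+23² = 754 > 729 = 27² → acute
(72,98,70): 70²+72² = 10084 > 9604 = 98² → acute
(25,27,24): 24²+25² = 1201 > 729 = 27² → acute
3 of the 6 are acute.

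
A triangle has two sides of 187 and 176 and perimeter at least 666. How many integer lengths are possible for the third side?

60

Triangle inequality: 11 < x < 363. Perimeter ≥ 666 gives x ≥ 666 − 187 − 176 = 303.
So 303 ≤ x < 363; integers 303 through 362: 60 values.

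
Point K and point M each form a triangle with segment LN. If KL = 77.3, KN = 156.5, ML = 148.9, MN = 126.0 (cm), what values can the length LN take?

79.2 < LN < 233.8

From triangle KLN: |77.3 − 156.5| < LN < 77.3 + 156.5, i.e. 79.2 < LN < 233.8.
From triangle MLN: 22.9 < LN < 274.9.
Both must hold, so LN lies in the intersection.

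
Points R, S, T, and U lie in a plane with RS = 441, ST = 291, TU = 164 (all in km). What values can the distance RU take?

The maximum is all hops collinear in one direction: 441 + 291 + 164 = 896.
The longest hop is 441; the others sum to 455. Since 441 ≤ 455, the path can fold back on itself completely, so the minimum distance is 0.

0 ≤ RU ≤ 896 km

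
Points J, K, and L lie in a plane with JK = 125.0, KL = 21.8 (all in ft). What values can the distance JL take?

103.2 ≤ JL ≤ 146.8 ft

By the triangle inequality, |125.0 − 21.8| ≤ JL ≤ 125.0 + 21.8.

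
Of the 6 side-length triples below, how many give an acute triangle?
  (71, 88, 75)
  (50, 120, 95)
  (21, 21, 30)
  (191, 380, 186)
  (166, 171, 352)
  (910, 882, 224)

1

(71,88,75): 71²+75² = 10666 > 7744 = 88² → acute
(50,120,95): 50²+95² = 11525 < 14400 = 120² → obtuse
(21,21,30): 21²+21² = 882 < 900 = 30² → obtuse
(191,380,186): 186+191 ≤ 380, not a triangle
(166,171,352): 166+171 ≤ 352, not a triangle
(910,882,224): 224²+882² = 828100 = 910² → right
1 of the 6 is acute.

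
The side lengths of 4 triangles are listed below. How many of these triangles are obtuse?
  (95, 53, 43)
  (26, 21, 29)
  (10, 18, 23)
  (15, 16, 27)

(95,53,43): 43²+53² = 4658 < 9025 = 95² → obtuse
(26,21,29): 21²+26² = 1117 > 841 = 29² → acute
(10,18,23): 10²+18² = 424 < 529 = 23² → obtuse
(15,16,27): 15²+16² = 481 < 729 = 27² → obtuse
3 of the 4 are obtuse.

3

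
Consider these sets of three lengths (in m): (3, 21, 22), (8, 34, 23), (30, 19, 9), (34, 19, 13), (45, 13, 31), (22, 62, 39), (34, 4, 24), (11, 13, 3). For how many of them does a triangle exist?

(3,21,22): 3+21 > 22 → valid
(8,23,34): 8+23 ≤ 34 → not valid
(9,19,30): 9+19 ≤ 30 → not valid
(13,19,34): 13+19 ≤ 34 → not valid
(13,31,45): 13+31 ≤ 45 → not valid
(22,39,62): 22+39 ≤ 62 → not valid
(4,24,34): 4+24 ≤ 34 → not valid
(3,11,13): 3+11 > 13 → valid
2 of the 8 triples form a triangle.

2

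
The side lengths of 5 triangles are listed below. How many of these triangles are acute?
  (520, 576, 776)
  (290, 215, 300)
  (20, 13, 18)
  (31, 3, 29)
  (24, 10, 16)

2

(520,576,776): 520²+576² = 602176 = 776² → right
(290,215,300): 215²+290² = 130325 > 90000 = 300² → acute
(20,13,18): 13²+18² = 493 > 400 = 20² → acute
(31,3,29): 3²+29² = 850 < 961 = 31² → obtuse
(24,10,16): 10²+16² = 356 < 576 = 24² → obtuse
2 of the 5 are acute.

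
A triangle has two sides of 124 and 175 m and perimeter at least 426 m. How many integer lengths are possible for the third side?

172

Triangle inequality: 51 < x < 299. Perimeter ≥ 426 gives x ≥ 426 − 124 − 175 = 127.
So 127 ≤ x < 299; integers 127 through 298: 172 values.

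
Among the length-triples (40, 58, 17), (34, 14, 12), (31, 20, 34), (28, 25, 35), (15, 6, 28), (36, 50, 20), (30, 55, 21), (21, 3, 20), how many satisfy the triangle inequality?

4

(17,40,58): 17+40 ≤ 58 → not valid
(12,14,34): 12+14 ≤ 34 → not valid
(20,31,34): 20+31 > 34 → valid
(25,28,35): 25+28 > 35 → valid
(6,15,28): 6+15 ≤ 28 → not valid
(20,36,50): 20+36 > 50 → valid
(21,30,55): 21+30 ≤ 55 → not valid
(3,20,21): 3+20 > 21 → valid
4 of the 8 triples form a triangle.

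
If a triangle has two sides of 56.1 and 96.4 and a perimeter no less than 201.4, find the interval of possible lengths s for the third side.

Triangle inequality alone gives 40.3 < s < 152.5.
The perimeter condition gives s ≥ 201.4 − 56.1 − 96.4 = 48.9.
Intersecting the two: 48.9 ≤ s < 152.5.

48.9 ≤ s < 152.5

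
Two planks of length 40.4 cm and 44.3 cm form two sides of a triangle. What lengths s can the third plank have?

By the triangle inequality, s must be less than 40.4 + 44.3 = 84.7 and greater than |40.4 − 44.3| = 3.9.

3.9 < s < 84.7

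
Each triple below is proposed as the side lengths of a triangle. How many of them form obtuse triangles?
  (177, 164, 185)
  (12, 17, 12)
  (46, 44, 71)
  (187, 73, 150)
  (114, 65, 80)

(177,164,185): 164²+177² = 58225 > 34225 = 185² → acute
(12,17,12): 12²+12² = 288 < 289 = 17² → obtuse
(46,44,71): 44²+46² = 4052 < 5041 = 71² → obtuse
(187,73,150): 73²+150² = 27829 < 34969 = 187² → obtuse
(114,65,80): 65²+80² = 10625 < 12996 = 114² → obtuse
4 of the 5 are obtuse.

4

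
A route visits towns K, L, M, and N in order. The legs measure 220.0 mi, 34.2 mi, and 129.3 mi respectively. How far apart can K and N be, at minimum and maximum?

The maximum is all hops collinear in one direction: 220.0 + 34.2 + 129.3 = 383.5.
The longest hop is 220.0; the others sum to 163.5. Folding the others back against it leaves at least 220.0 − 163.5 = 56.5.

56.5 ≤ KN ≤ 383.5 mi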